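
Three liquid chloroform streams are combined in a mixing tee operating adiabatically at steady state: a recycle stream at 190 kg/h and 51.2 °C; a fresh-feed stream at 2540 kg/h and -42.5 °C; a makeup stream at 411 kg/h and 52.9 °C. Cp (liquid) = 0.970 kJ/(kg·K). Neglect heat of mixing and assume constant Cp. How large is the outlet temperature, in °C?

Adiabatic, steady state ⇒ Σ ṁᵢCp,ᵢ(T_out − Tᵢ) = 0
Σ ṁᵢCp,ᵢTᵢ = 190×0.970×51.2 + 2540×0.970×-42.5 + 411×0.970×52.9 = -74186
Σ ṁᵢCp,ᵢ = 190×0.970 + 2540×0.970 + 411×0.970 = 3046.8
T_out = -74186 / 3046.8 = -24.349 °C

T_out = -24.3 °C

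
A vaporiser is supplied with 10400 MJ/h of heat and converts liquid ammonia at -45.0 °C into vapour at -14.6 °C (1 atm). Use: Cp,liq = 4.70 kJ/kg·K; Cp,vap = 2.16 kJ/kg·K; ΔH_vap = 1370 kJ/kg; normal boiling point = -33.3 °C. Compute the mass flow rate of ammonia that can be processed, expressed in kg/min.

ṁ = 118 kg/min

Δh = 4.70×(-33.3−-45.0) + 1370 + 2.16×(-14.6−-33.3) = 1465.4 kJ/kg
Q = 10400 MJ/h = 2888.9 kJ/s = 173330 kJ/min
ṁ = Q/Δh = 173330 / 1465.4 = 118.29 kg/min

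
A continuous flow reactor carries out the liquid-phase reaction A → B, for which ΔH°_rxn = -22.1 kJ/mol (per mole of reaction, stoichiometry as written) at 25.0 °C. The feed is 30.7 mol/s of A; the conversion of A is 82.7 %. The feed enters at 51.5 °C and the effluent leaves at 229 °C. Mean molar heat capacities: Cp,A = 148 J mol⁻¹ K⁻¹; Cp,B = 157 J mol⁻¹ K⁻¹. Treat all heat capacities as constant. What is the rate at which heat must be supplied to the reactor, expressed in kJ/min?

Q_in = 17500 kJ/min

Extent of reaction ξ = 0.827 × 30.7 = 25.389 mol/s
Reaction term: ξ·ΔH°_rxn = 25.389 × -22.1 = -561.09 kJ/s
Sensible, feed 51.5→25 °C: -120.41 kJ/s
Outlet flows (mol/s): A 5.3111, B 25.389
Sensible, products 25→229 °C: 973.51 kJ/s
Q = ΔH = 292.01 kJ/s = 292.01 kW
Heat supplied = 17520 kJ/min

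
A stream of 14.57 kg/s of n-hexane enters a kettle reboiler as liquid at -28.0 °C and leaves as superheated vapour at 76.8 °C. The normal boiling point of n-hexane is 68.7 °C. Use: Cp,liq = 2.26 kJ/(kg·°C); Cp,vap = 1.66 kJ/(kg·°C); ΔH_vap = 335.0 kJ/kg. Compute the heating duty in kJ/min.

liquid -28.0→68.7 °C: 218.54 kJ/kg
vaporisation at 68.7 °C: 335 kJ/kg
vapour 68.7→76.8 °C: 13.446 kJ/kg
Δh = 218.54 + 335 + 13.446 = 566.99 kJ/kg
Q = ṁ·Δh = 14.57 kg/s × 566.99 kJ/kg = 8261 kJ/s
|Q| = 8261 kW = 495660 kJ/min

Q = 496000 kJ/min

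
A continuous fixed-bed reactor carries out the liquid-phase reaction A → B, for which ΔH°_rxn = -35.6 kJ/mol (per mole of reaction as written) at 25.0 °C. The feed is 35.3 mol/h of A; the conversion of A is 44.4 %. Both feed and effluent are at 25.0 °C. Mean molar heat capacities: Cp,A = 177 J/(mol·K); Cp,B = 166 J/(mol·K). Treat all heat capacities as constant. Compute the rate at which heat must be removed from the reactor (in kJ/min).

Q_out = 9.30 kJ/min

Extent of reaction ξ = 0.444 × 35.3 = 15.673 mol/h
Reaction term: ξ·ΔH°_rxn = 15.673 × -35.6 = -557.97 kJ/h
Q = ΔH = -557.97 kJ/h = -0.15499 kW
Heat removed = 9.2994 kJ/min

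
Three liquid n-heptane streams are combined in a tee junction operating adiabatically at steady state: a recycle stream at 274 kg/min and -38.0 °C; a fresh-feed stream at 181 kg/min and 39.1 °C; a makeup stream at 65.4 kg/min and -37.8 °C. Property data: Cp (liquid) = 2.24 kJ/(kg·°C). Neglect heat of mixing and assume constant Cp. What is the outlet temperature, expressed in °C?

Adiabatic, steady state ⇒ Σ ṁᵢCp,ᵢ(T_out − Tᵢ) = 0
Σ ṁᵢCp,ᵢTᵢ = 274×2.24×-38.0 + 181×2.24×39.1 + 65.4×2.24×-37.8 = -13008
Σ ṁᵢCp,ᵢ = 274×2.24 + 181×2.24 + 65.4×2.24 = 1165.7
T_out = -13008 / 1165.7 = -11.159 °C

T_out = -11.2 °C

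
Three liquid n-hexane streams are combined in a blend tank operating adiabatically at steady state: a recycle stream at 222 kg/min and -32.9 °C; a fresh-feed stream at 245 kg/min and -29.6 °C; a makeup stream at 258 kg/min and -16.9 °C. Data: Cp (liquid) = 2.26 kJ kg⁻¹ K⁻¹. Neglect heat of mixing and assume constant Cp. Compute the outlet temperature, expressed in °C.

T_out = -26.1 °C

Adiabatic, steady state ⇒ Σ ṁᵢCp,ᵢ(T_out − Tᵢ) = 0
Σ ṁᵢCp,ᵢTᵢ = 222×2.26×-32.9 + 245×2.26×-29.6 + 258×2.26×-16.9 = -42750
Σ ṁᵢCp,ᵢ = 222×2.26 + 245×2.26 + 258×2.26 = 1638.5
T_out = -42750 / 1638.5 = -26.091 °C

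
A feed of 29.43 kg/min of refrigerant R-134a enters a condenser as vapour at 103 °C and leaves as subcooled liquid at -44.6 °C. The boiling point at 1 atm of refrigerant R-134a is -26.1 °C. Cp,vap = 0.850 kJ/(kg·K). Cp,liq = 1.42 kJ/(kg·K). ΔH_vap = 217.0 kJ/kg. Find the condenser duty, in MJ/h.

Q_c = 623 MJ/h

vapour 103→-26.1 °C: -109.73 kJ/kg
condensation at -26.1 °C: -217 kJ/kg
liquid -26.1→-44.6 °C: -26.27 kJ/kg
Δh = -109.73 + -217 + -26.27 = -353 kJ/kg
Q = ṁ·Δh = 29.43 kg/min × -353 kJ/kg = -10389 kJ/min
|Q| = 173.15 kW = 623.34 MJ/h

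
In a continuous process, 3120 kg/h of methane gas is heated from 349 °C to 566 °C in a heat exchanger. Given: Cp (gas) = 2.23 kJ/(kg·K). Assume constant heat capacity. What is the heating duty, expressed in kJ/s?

Q = ṁ·Cp·ΔT = 3120 × 2.23 × (566 − 349) = 1.5098e+06 kJ/h
Converting: 1.5098e+06 / 3600 s = 419.39 kW

Q = 419 kJ/s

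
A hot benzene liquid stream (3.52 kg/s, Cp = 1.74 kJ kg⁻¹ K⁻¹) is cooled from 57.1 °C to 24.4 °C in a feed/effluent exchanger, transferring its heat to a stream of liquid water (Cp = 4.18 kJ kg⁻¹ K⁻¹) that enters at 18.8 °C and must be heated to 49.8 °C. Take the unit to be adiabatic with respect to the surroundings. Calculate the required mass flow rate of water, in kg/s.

ṁ_c = 1.55 kg/s

Heat released by hot stream: Q = 3.52 × 1.74 × (57.1 − 24.4) = 200.28 kJ/s
Energy balance on cold side (adiabatic exchanger): Q = ṁ_c·Cp_c·(T_c,out − T_c,in)
ṁ_c = 200.28 / [4.18 × (49.8 − 18.8)] = 1.5456 kg/s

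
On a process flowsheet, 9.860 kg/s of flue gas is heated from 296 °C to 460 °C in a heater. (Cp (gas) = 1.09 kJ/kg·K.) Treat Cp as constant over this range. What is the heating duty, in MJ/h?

Q = 6350 MJ/h

Q = ṁ·Cp·ΔT = 9.860 × 1.09 × (460 − 296) = 1762.6 kJ/s
Heating duty = 6345.3 MJ/h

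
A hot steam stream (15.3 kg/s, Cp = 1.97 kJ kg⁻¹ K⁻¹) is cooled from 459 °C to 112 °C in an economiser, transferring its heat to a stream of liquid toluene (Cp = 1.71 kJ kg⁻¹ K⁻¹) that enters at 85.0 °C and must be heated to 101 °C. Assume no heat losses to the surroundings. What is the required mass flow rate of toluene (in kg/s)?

ṁ_c = 382 kg/s

Heat released by hot stream: Q = 15.3 × 1.97 × (459 − 112) = 10459 kJ/s
Energy balance on cold side (adiabatic exchanger): Q = ṁ_c·Cp_c·(T_c,out − T_c,in)
ṁ_c = 10459 / [1.71 × (101 − 85.0)] = 382.27 kg/s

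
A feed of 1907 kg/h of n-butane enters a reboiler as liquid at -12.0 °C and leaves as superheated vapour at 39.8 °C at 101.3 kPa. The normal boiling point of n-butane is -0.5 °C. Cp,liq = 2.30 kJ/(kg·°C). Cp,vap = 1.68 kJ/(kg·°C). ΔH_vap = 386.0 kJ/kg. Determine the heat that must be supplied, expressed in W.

liquid -12.0→-0.5 °C: 26.45 kJ/kg
vaporisation at -0.5 °C: 386 kJ/kg
vapour -0.5→39.8 °C: 67.704 kJ/kg
Δh = 26.45 + 386 + 67.704 = 480.15 kJ/kg
Q = ṁ·Δh = 1907 kg/h × 480.15 kJ/kg = 915650 kJ/h
|Q| = 254.35 kW = 254350 W

Q = 254000 W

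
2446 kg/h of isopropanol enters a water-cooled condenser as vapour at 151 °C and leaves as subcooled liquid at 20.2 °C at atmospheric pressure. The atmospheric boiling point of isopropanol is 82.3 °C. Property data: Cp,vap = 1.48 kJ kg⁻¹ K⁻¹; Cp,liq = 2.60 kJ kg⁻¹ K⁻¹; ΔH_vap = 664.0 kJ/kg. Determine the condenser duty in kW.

vapour 151→82.3 °C: -101.68 kJ/kg
condensation at 82.3 °C: -664 kJ/kg
liquid 82.3→20.2 °C: -161.46 kJ/kg
Δh = -101.68 + -664 + -161.46 = -927.14 kJ/kg
Q = ṁ·Δh = 2446 kg/h × -927.14 kJ/kg = -2.2678e+06 kJ/h
|Q| = 629.94 kW

Q_c = 630 kW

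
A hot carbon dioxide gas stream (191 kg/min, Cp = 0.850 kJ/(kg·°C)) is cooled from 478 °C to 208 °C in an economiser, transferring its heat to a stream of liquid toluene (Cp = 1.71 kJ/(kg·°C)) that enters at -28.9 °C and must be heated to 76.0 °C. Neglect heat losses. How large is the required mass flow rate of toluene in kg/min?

Heat released by hot stream: Q = 191 × 0.850 × (478 − 208) = 43834 kJ/min
Energy balance on cold side (adiabatic exchanger): Q = ṁ_c·Cp_c·(T_c,out − T_c,in)
ṁ_c = 43834 / [1.71 × (76.0 − -28.9)] = 244.37 kg/min

ṁ_c = 244 kg/min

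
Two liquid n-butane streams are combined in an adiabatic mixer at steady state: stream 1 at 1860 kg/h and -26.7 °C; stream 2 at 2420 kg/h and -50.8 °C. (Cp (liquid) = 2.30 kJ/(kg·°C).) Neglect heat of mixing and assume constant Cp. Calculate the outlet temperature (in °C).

Adiabatic, steady state ⇒ Σ ṁᵢCp,ᵢ(T_out − Tᵢ) = 0
Σ ṁᵢCp,ᵢTᵢ = 1860×2.30×-26.7 + 2420×2.30×-50.8 = -396980
Σ ṁᵢCp,ᵢ = 1860×2.30 + 2420×2.30 = 9844
T_out = -396980 / 9844 = -40.327 °C

T_out = -40.3 °C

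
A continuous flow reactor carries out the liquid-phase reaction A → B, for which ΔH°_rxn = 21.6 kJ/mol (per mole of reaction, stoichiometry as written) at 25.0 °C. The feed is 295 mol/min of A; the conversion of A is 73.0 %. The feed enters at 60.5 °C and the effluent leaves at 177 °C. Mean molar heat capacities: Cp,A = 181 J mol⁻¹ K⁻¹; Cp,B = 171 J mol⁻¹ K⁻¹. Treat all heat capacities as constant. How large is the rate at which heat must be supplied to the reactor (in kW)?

Extent of reaction ξ = 0.730 × 295 = 215.35 mol/min
Reaction term: ξ·ΔH°_rxn = 215.35 × 21.6 = 4651.6 kJ/min
Sensible, feed 60.5→25 °C: -1895.5 kJ/min
Outlet flows (mol/min): A 79.65, B 215.35
Sensible, products 25→177 °C: 7788.7 kJ/min
Q = ΔH = 10545 kJ/min = 175.75 kW
Heat supplied = 175.75 kW

Q_in = 176 kW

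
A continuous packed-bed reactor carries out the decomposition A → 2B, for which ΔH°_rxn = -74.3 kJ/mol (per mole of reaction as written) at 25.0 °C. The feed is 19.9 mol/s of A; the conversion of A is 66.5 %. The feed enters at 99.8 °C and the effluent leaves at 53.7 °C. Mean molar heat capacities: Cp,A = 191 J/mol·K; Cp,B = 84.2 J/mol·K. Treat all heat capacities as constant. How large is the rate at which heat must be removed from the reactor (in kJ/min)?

Q_out = 70000 kJ/min

Extent of reaction ξ = 0.665 × 19.9 = 13.233 mol/s
Reaction term: ξ·ΔH°_rxn = 13.233 × -74.3 = -983.25 kJ/s
Sensible, feed 99.8→25 °C: -284.31 kJ/s
Outlet flows (mol/s): A 6.6665, B 26.467
Sensible, products 25→53.7 °C: 100.5 kJ/s
Q = ΔH = -1167.1 kJ/s = -1167.1 kW
Heat removed = 70023 kJ/min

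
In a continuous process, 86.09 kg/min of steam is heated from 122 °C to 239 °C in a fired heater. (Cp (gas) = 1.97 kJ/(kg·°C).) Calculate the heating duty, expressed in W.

Q = ṁ·Cp·ΔT = 86.09 × 1.97 × (239 − 122) = 19843 kJ/min
Converting: 19843 / 60 s = 330.71 kW
Heating duty = 330710 W

Q = 331000 W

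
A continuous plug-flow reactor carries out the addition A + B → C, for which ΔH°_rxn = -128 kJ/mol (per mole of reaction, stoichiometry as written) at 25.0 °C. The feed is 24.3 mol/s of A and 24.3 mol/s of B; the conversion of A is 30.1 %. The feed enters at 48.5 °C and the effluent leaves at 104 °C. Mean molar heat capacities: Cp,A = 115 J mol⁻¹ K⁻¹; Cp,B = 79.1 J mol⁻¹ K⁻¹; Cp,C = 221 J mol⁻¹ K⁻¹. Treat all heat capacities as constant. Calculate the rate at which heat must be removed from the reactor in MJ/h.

Q_out = 2370 MJ/h

Extent of reaction ξ = 0.301 × 24.3 = 7.3143 mol/s
Reaction term: ξ·ΔH°_rxn = 7.3143 × -128 = -936.23 kJ/s
Sensible, feed 48.5→25 °C: -110.84 kJ/s
Outlet flows (mol/s): A 16.986, B 16.986, C 7.3143
Sensible, products 25→104 °C: 388.16 kJ/s
Q = ΔH = -658.91 kJ/s = -658.91 kW
Heat removed = 2372.1 MJ/h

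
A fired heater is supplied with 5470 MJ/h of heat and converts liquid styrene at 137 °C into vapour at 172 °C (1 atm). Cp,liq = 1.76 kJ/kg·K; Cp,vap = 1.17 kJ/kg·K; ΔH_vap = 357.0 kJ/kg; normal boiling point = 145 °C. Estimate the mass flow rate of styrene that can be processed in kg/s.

ṁ = 3.77 kg/s

Δh = 1.76×(145−137) + 357.0 + 1.17×(172−145) = 402.67 kJ/kg
Q = 5470 MJ/h = 1519.4 kJ/s = 1519.4 kJ/s
ṁ = Q/Δh = 1519.4 / 402.67 = 3.7734 kg/s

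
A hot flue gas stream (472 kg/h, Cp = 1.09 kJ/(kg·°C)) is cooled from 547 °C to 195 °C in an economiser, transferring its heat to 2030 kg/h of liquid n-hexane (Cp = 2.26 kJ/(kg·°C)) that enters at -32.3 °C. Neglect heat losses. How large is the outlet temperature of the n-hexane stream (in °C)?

T_c,out = 7.17 °C

Heat released by hot stream: Q = 472 × 1.09 × (547 − 195) = 181100 kJ/h
Energy balance on cold side (adiabatic exchanger): Q = ṁ_c·Cp_c·(T_c,out − T_c,in)
T_c,out = -32.3 + 181100/(2030 × 2.26) = 7.1736 °C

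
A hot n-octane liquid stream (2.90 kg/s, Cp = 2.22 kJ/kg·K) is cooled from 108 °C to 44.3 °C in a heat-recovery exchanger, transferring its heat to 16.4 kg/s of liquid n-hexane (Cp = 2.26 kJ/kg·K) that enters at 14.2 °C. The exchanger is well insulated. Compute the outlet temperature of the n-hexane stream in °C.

T_c,out = 25.3 °C

Heat released by hot stream: Q = 2.90 × 2.22 × (108 − 44.3) = 410.1 kJ/s
Energy balance on cold side (adiabatic exchanger): Q = ṁ_c·Cp_c·(T_c,out − T_c,in)
T_c,out = 14.2 + 410.1/(16.4 × 2.26) = 25.265 °C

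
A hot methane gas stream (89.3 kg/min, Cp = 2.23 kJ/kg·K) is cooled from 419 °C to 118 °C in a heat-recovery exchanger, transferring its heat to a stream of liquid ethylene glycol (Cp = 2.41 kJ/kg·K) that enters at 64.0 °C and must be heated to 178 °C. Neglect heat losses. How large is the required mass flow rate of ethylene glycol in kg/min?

ṁ_c = 218 kg/min

Heat released by hot stream: Q = 89.3 × 2.23 × (419 − 118) = 59941 kJ/min
Energy balance on cold side (adiabatic exchanger): Q = ṁ_c·Cp_c·(T_c,out − T_c,in)
ṁ_c = 59941 / [2.41 × (178 − 64.0)] = 218.17 kg/min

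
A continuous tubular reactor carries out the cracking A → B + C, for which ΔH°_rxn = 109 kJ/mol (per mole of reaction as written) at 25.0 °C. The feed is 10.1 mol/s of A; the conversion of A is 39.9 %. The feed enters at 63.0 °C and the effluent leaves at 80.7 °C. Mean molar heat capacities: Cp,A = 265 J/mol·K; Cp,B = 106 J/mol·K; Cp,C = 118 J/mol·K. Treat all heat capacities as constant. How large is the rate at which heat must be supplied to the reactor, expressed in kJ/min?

Extent of reaction ξ = 0.399 × 10.1 = 4.0299 mol/s
Reaction term: ξ·ΔH°_rxn = 4.0299 × 109 = 439.26 kJ/s
Sensible, feed 63.0→25 °C: -101.71 kJ/s
Outlet flows (mol/s): A 6.0701, B 4.0299, C 4.0299
Sensible, products 25→80.7 °C: 139.88 kJ/s
Q = ΔH = 477.43 kJ/s = 477.43 kW
Heat supplied = 28646 kJ/min

Q_in = 28600 kJ/min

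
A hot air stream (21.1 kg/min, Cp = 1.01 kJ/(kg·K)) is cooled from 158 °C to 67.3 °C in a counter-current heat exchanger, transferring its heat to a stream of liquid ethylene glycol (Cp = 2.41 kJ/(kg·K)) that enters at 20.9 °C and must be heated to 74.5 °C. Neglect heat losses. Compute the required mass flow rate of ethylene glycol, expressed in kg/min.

ṁ_c = 15.0 kg/min

Heat released by hot stream: Q = 21.1 × 1.01 × (158 − 67.3) = 1932.9 kJ/min
Energy balance on cold side (adiabatic exchanger): Q = ṁ_c·Cp_c·(T_c,out − T_c,in)
ṁ_c = 1932.9 / [2.41 × (74.5 − 20.9)] = 14.963 kg/min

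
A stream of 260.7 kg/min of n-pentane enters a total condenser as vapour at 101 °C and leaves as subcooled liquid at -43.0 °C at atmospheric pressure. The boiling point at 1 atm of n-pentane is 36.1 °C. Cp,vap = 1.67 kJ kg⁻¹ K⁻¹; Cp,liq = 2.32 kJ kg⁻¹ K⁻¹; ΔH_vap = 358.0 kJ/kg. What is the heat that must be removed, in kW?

Q_c = 2820 kW

vapour 101→36.1 °C: -108.38 kJ/kg
condensation at 36.1 °C: -358 kJ/kg
liquid 36.1→-43.0 °C: -183.51 kJ/kg
Δh = -108.38 + -358 + -183.51 = -649.89 kJ/kg
Q = ṁ·Δh = 260.7 kg/min × -649.89 kJ/kg = -169430 kJ/min
|Q| = 2823.8 kW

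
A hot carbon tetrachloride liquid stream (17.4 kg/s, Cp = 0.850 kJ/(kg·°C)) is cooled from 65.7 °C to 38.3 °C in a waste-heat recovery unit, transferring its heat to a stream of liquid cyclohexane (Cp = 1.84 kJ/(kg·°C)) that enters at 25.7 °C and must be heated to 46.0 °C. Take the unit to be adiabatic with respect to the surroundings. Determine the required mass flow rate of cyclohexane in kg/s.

ṁ_c = 10.8 kg/s

Heat released by hot stream: Q = 17.4 × 0.850 × (65.7 − 38.3) = 405.25 kJ/s
Energy balance on cold side (adiabatic exchanger): Q = ṁ_c·Cp_c·(T_c,out − T_c,in)
ṁ_c = 405.25 / [1.84 × (46.0 − 25.7)] = 10.849 kg/s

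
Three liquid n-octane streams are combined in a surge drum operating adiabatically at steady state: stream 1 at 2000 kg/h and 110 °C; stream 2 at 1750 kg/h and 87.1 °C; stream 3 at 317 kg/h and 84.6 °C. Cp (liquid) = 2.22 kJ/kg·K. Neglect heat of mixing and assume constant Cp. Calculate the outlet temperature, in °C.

T_out = 98.2 °C

Adiabatic, steady state ⇒ Σ ṁᵢCp,ᵢ(T_out − Tᵢ) = 0
Σ ṁᵢCp,ᵢTᵢ = 2000×2.22×110 + 1750×2.22×87.1 + 317×2.22×84.6 = 886320
Σ ṁᵢCp,ᵢ = 2000×2.22 + 1750×2.22 + 317×2.22 = 9028.7
T_out = 886320 / 9028.7 = 98.167 °C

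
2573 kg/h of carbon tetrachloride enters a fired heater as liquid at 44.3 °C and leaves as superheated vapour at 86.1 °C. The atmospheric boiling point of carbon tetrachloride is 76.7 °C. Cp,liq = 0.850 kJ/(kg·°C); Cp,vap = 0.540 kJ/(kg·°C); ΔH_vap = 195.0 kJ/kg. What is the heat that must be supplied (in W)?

Q = 163000 W

liquid 44.3→76.7 °C: 27.54 kJ/kg
vaporisation at 76.7 °C: 195 kJ/kg
vapour 76.7→86.1 °C: 5.076 kJ/kg
Δh = 27.54 + 195 + 5.076 = 227.62 kJ/kg
Q = ṁ·Δh = 2573 kg/h × 227.62 kJ/kg = 585660 kJ/h
|Q| = 162.68 kW = 162680 W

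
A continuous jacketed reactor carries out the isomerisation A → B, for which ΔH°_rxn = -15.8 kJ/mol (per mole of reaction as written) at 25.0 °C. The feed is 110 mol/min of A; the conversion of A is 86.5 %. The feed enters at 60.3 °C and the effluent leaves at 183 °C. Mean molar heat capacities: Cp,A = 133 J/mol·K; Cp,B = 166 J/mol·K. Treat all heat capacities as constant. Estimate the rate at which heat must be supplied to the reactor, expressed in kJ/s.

Q_in = 13.1 kJ/s

Extent of reaction ξ = 0.865 × 110 = 95.15 mol/min
Reaction term: ξ·ΔH°_rxn = 95.15 × -15.8 = -1503.4 kJ/min
Sensible, feed 60.3→25 °C: -516.44 kJ/min
Outlet flows (mol/min): A 14.85, B 95.15
Sensible, products 25→183 °C: 2807.7 kJ/min
Q = ΔH = 787.84 kJ/min = 13.131 kW
Heat supplied = 13.131 kJ/s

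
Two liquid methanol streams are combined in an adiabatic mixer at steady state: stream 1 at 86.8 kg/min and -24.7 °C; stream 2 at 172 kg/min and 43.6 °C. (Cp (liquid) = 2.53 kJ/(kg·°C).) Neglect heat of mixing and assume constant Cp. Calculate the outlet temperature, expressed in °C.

Adiabatic, steady state ⇒ Σ ṁᵢCp,ᵢ(T_out − Tᵢ) = 0
Σ ṁᵢCp,ᵢTᵢ = 86.8×2.53×-24.7 + 172×2.53×43.6 = 13549
Σ ṁᵢCp,ᵢ = 86.8×2.53 + 172×2.53 = 654.76
T_out = 13549 / 654.76 = 20.693 °C

T_out = 20.7 °C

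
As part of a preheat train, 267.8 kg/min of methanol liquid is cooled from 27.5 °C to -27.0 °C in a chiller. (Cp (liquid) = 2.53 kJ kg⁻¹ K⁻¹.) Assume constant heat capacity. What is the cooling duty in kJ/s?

Q_c = 615 kJ/s

Q = ṁ·Cp·ΔT = 267.8 × 2.53 × (-27.0 − 27.5) = -36926 kJ/min
Converting: 36926 / 60 s = 615.43 kW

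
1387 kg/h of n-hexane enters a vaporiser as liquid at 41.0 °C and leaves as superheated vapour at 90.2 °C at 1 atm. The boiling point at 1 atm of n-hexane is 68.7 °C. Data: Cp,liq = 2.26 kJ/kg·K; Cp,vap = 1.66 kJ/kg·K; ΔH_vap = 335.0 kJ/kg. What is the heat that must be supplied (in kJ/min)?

liquid 41.0→68.7 °C: 62.602 kJ/kg
vaporisation at 68.7 °C: 335 kJ/kg
vapour 68.7→90.2 °C: 35.69 kJ/kg
Δh = 62.602 + 335 + 35.69 = 433.29 kJ/kg
Q = ṁ·Δh = 1387 kg/h × 433.29 kJ/kg = 600980 kJ/h
|Q| = 166.94 kW = 10016 kJ/min

Q = 10000 kJ/min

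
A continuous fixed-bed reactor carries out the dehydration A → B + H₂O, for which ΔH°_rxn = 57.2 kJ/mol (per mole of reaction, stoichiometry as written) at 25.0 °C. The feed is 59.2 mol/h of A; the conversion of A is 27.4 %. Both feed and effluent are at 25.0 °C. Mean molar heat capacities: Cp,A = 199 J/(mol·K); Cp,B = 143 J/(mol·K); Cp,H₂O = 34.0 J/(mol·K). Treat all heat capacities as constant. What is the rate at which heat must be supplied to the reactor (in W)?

Extent of reaction ξ = 0.274 × 59.2 = 16.221 mol/h
Reaction term: ξ·ΔH°_rxn = 16.221 × 57.2 = 927.83 kJ/h
Q = ΔH = 927.83 kJ/h = 0.25773 kW
Heat supplied = 257.73 W

Q_in = 258 W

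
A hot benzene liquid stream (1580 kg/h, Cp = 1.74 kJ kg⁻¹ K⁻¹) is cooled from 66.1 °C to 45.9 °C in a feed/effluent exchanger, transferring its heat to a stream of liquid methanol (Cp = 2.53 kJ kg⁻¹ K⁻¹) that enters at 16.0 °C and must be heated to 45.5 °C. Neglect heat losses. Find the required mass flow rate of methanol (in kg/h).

Heat released by hot stream: Q = 1580 × 1.74 × (66.1 − 45.9) = 55534 kJ/h
Energy balance on cold side (adiabatic exchanger): Q = ṁ_c·Cp_c·(T_c,out − T_c,in)
ṁ_c = 55534 / [2.53 × (45.5 − 16.0)] = 744.07 kg/h

ṁ_c = 744 kg/h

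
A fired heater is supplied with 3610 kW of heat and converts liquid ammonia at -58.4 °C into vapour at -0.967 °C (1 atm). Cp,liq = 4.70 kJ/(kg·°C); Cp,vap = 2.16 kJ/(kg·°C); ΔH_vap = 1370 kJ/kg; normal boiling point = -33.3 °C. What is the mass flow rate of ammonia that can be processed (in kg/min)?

Δh = 4.70×(-33.3−-58.4) + 1370 + 2.16×(-0.967−-33.3) = 1557.8 kJ/kg
Q = 3610 kW = 3610 kJ/s = 216600 kJ/min
ṁ = Q/Δh = 216600 / 1557.8 = 139.04 kg/min

ṁ = 139 kg/min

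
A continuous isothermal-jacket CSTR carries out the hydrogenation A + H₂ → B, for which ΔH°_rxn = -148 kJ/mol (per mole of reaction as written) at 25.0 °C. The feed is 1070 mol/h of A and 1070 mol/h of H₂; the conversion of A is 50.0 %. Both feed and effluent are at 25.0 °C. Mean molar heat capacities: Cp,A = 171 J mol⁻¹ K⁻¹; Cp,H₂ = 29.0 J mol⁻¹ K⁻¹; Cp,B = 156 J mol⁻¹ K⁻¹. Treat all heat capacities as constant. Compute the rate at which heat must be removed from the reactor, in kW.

Q_out = 22.0 kW

Extent of reaction ξ = 0.500 × 1070 = 535 mol/h
Reaction term: ξ·ΔH°_rxn = 535 × -148 = -79180 kJ/h
Q = ΔH = -79180 kJ/h = -21.994 kW
Heat removed = 21.994 kW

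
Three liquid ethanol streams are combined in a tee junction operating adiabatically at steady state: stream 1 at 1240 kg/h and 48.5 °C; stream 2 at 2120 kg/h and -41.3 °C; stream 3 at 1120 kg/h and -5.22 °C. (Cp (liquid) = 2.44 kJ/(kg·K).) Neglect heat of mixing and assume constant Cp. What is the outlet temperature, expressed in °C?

T_out = -7.42 °C

No heat crosses the boundary, so H_out = H_in.
Σ ṁᵢCp,ᵢTᵢ = 1240×2.44×48.5 + 2120×2.44×-41.3 + 1120×2.44×-5.22 = -81160
Σ ṁᵢCp,ᵢ = 1240×2.44 + 2120×2.44 + 1120×2.44 = 10931
T_out = -81160 / 10931 = -7.4246 °C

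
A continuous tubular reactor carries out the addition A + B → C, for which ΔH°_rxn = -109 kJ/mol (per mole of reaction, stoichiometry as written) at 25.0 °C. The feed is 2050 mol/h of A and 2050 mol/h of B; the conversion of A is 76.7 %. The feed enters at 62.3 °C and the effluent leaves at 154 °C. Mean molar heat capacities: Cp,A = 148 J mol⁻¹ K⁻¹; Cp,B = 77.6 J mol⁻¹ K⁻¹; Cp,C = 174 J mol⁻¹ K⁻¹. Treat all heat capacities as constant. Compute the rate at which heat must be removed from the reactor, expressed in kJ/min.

Extent of reaction ξ = 0.767 × 2050 = 1572.4 mol/h
Reaction term: ξ·ΔH°_rxn = 1572.4 × -109 = -171390 kJ/h
Sensible, feed 62.3→25 °C: -17251 kJ/h
Outlet flows (mol/h): A 477.65, B 477.65, C 1572.4
Sensible, products 25→154 °C: 49194 kJ/h
Q = ΔH = -139440 kJ/h = -38.734 kW
Heat removed = 2324 kJ/min

Q_out = 2320 kJ/min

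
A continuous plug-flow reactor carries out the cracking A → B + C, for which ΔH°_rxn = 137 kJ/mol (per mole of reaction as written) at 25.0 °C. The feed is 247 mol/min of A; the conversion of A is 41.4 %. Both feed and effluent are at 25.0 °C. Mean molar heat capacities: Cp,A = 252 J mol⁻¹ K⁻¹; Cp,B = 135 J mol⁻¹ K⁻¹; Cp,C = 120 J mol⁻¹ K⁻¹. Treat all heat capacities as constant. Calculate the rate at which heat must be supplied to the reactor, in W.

Q_in = 233000 W

Extent of reaction ξ = 0.414 × 247 = 102.26 mol/min
Reaction term: ξ·ΔH°_rxn = 102.26 × 137 = 14009 kJ/min
Q = ΔH = 14009 kJ/min = 233.49 kW
Heat supplied = 233490 W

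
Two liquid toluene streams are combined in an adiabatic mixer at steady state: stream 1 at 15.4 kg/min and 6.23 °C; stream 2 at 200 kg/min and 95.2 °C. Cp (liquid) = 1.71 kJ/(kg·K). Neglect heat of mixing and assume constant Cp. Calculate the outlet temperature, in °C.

T_out = 88.8 °C

No heat crosses the boundary, so H_out = H_in.
T_out = Σ ṁᵢCp,ᵢTᵢ / Σ ṁᵢCp,ᵢ
      = 32722 / 368.33 = 88.839 °C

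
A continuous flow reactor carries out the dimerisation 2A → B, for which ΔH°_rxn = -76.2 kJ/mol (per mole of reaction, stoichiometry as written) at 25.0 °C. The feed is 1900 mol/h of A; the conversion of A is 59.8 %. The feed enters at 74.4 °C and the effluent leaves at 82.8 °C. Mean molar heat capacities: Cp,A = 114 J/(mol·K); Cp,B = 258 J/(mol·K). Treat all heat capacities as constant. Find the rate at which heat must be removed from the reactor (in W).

Q_out = 11200 W

Extent of reaction ξ = 0.598 × 1900 / 2 = 568.1 mol/h
Reaction term: ξ·ΔH°_rxn = 568.1 × -76.2 = -43289 kJ/h
Sensible, feed 74.4→25 °C: -10700 kJ/h
Outlet flows (mol/h): A 763.8, B 568.1
Sensible, products 25→82.8 °C: 13505 kJ/h
Q = ΔH = -40485 kJ/h = -11.246 kW
Heat removed = 11246 W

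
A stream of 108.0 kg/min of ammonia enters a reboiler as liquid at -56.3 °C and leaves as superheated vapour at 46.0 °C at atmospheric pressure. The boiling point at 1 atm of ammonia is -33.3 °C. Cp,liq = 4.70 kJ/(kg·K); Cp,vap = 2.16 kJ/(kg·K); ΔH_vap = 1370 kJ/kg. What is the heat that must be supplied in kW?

liquid -56.3→-33.3 °C: 108.1 kJ/kg
vaporisation at -33.3 °C: 1370 kJ/kg
vapour -33.3→46.0 °C: 171.29 kJ/kg
Δh = 108.1 + 1370 + 171.29 = 1649.4 kJ/kg
Q = ṁ·Δh = 108.0 kg/min × 1649.4 kJ/kg = 178130 kJ/min
|Q| = 2968.9 kW

Q = 2970 kW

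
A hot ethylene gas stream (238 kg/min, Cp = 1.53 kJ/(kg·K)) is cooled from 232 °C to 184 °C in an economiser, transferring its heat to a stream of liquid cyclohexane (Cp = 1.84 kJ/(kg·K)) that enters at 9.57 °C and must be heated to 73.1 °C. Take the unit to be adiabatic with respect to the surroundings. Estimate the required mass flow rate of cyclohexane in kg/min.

Heat released by hot stream: Q = 238 × 1.53 × (232 − 184) = 17479 kJ/min
Energy balance on cold side (adiabatic exchanger): Q = ṁ_c·Cp_c·(T_c,out − T_c,in)
ṁ_c = 17479 / [1.84 × (73.1 − 9.57)] = 149.52 kg/min

ṁ_c = 150 kg/min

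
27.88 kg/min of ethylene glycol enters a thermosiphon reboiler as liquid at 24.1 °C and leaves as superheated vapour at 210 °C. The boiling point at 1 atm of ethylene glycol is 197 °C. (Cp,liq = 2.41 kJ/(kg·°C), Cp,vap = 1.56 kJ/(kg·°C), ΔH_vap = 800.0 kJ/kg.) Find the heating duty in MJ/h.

Q = 2070 MJ/h

liquid 24.1→197 °C: 416.69 kJ/kg
vaporisation at 197 °C: 800 kJ/kg
vapour 197→210 °C: 20.28 kJ/kg
Δh = 416.69 + 800 + 20.28 = 1237 kJ/kg
Q = ṁ·Δh = 27.88 kg/min × 1237 kJ/kg = 34487 kJ/min
|Q| = 574.78 kW = 2069.2 MJ/h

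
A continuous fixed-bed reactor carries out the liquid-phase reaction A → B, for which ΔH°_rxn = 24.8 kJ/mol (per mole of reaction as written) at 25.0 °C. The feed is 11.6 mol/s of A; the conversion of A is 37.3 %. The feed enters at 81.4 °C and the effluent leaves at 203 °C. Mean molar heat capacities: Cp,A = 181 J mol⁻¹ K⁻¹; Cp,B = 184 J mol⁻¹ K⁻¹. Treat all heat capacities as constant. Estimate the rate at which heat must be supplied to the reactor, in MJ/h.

Extent of reaction ξ = 0.373 × 11.6 = 4.3268 mol/s
Reaction term: ξ·ΔH°_rxn = 4.3268 × 24.8 = 107.3 kJ/s
Sensible, feed 81.4→25 °C: -118.42 kJ/s
Outlet flows (mol/s): A 7.2732, B 4.3268
Sensible, products 25→203 °C: 376.04 kJ/s
Q = ΔH = 364.93 kJ/s = 364.93 kW
Heat supplied = 1313.7 MJ/h

Q_in = 1310 MJ/h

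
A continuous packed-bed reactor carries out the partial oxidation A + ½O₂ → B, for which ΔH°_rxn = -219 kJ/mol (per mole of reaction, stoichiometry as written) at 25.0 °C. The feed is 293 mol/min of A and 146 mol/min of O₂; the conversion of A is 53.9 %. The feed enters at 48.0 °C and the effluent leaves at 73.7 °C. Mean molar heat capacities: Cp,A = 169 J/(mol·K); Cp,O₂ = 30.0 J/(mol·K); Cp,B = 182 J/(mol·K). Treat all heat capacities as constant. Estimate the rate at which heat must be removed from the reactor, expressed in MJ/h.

Q_out = 1990 MJ/h

Extent of reaction ξ = 0.539 × 293 = 157.93 mol/min
Reaction term: ξ·ΔH°_rxn = 157.93 × -219 = -34586 kJ/min
Sensible, feed 48.0→25 °C: -1239.6 kJ/min
Outlet flows (mol/min): A 135.07, O₂ 67.036, B 157.93
Sensible, products 25→73.7 °C: 2609.4 kJ/min
Q = ΔH = -33216 kJ/min = -553.6 kW
Heat removed = 1993 MJ/h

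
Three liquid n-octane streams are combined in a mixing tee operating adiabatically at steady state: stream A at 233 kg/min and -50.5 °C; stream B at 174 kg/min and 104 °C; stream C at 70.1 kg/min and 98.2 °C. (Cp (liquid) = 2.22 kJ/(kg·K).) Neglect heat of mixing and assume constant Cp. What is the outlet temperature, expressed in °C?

Energy balance with Q = 0: Σ ṁᵢCp,ᵢ(T_out − Tᵢ) = 0
Σ ṁᵢCp,ᵢTᵢ = 233×2.22×-50.5 + 174×2.22×104 + 70.1×2.22×98.2 = 29334
Σ ṁᵢCp,ᵢ = 233×2.22 + 174×2.22 + 70.1×2.22 = 1059.2
T_out = 29334 / 1059.2 = 27.695 °C

T_out = 27.7 °C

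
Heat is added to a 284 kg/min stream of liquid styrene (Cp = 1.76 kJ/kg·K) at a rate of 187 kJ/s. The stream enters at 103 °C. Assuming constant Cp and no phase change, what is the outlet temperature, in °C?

Q = 187 kJ/s = 11220 kJ/min
ΔT = Q/(ṁ·Cp) = 11220/(284×1.76) = 22.447 K
T_out = 103 + 22.447 = 125.45 °C

T_out = 125 °C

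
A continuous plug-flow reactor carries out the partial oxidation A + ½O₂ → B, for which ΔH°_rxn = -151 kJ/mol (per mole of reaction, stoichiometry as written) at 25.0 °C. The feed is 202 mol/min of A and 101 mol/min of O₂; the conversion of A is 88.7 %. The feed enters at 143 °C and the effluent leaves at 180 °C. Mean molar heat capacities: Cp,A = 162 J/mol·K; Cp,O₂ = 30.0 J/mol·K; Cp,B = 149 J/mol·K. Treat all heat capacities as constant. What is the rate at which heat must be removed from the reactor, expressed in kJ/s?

Q_out = 442 kJ/s

Extent of reaction ξ = 0.887 × 202 = 179.17 mol/min
Reaction term: ξ·ΔH°_rxn = 179.17 × -151 = -27055 kJ/min
Sensible, feed 143→25 °C: -4219 kJ/min
Outlet flows (mol/min): A 22.826, O₂ 11.413, B 179.17
Sensible, products 25→180 °C: 4764.3 kJ/min
Q = ΔH = -26510 kJ/min = -441.83 kW
Heat removed = 441.83 kJ/s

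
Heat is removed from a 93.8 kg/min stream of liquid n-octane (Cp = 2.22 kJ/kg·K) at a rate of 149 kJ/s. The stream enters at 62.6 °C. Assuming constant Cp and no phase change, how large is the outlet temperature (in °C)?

Q = 149 kJ/s = 8940 kJ/min
ΔT = Q/(ṁ·Cp) = 8940/(93.8×2.22) = 42.932 K
T_out = 62.6 − 42.932 = 19.668 °C

T_out = 19.7 °C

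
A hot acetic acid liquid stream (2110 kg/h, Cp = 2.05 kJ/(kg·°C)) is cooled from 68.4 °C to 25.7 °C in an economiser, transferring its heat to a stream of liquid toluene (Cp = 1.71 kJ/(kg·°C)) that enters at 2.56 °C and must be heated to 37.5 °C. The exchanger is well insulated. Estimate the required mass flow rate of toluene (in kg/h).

Heat released by hot stream: Q = 2110 × 2.05 × (68.4 − 25.7) = 184700 kJ/h
Energy balance on cold side (adiabatic exchanger): Q = ṁ_c·Cp_c·(T_c,out − T_c,in)
ṁ_c = 184700 / [1.71 × (37.5 − 2.56)] = 3091.3 kg/h

ṁ_c = 3090 kg/h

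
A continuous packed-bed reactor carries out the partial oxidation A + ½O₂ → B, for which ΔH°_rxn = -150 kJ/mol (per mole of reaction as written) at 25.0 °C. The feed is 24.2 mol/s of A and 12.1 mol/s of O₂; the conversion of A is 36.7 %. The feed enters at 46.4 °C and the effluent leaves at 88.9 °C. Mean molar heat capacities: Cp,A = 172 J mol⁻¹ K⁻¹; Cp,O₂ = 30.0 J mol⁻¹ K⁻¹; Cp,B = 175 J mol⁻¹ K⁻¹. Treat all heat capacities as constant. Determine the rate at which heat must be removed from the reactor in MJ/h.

Q_out = 4130 MJ/h

Extent of reaction ξ = 0.367 × 24.2 = 8.8814 mol/s
Reaction term: ξ·ΔH°_rxn = 8.8814 × -150 = -1332.2 kJ/s
Sensible, feed 46.4→25 °C: -96.844 kJ/s
Outlet flows (mol/s): A 15.319, O₂ 7.6593, B 8.8814
Sensible, products 25→88.9 °C: 282.36 kJ/s
Q = ΔH = -1146.7 kJ/s = -1146.7 kW
Heat removed = 4128.1 MJ/h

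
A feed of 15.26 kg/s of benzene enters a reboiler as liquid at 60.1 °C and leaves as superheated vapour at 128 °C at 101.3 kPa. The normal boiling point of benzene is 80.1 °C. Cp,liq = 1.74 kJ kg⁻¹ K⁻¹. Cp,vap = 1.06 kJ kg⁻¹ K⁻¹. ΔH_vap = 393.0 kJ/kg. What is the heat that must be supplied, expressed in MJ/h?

liquid 60.1→80.1 °C: 34.8 kJ/kg
vaporisation at 80.1 °C: 393 kJ/kg
vapour 80.1→128 °C: 50.774 kJ/kg
Δh = 34.8 + 393 + 50.774 = 478.57 kJ/kg
Q = ṁ·Δh = 15.26 kg/s × 478.57 kJ/kg = 7303 kJ/s
|Q| = 7303 kW = 26291 MJ/h

Q = 26300 MJ/h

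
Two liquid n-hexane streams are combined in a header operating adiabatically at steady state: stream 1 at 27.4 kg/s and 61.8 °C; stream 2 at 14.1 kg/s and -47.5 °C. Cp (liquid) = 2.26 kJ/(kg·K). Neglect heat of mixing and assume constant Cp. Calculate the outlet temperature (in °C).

T_out = 24.7 °C

No heat crosses the boundary, so H_out = H_in.
Σ ṁᵢCp,ᵢTᵢ = 27.4×2.26×61.8 + 14.1×2.26×-47.5 = 2313.3
Σ ṁᵢCp,ᵢ = 27.4×2.26 + 14.1×2.26 = 93.79
T_out = 2313.3 / 93.79 = 24.664 °C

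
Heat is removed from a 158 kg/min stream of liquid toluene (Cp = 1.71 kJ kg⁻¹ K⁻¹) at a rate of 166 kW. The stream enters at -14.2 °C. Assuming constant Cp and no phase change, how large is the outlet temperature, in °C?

T_out = -51.1 °C

Q = 166 kW = 9960 kJ/min
ΔT = Q/(ṁ·Cp) = 9960/(158×1.71) = 36.864 K
T_out = -14.2 − 36.864 = -51.064 °C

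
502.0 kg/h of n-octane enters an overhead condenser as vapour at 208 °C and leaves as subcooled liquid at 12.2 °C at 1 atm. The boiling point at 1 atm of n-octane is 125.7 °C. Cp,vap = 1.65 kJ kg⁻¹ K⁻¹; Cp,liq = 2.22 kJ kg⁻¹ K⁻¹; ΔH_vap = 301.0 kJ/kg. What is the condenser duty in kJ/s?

vapour 208→125.7 °C: -135.79 kJ/kg
condensation at 125.7 °C: -301 kJ/kg
liquid 125.7→12.2 °C: -251.97 kJ/kg
Δh = -135.79 + -301 + -251.97 = -688.76 kJ/kg
Q = ṁ·Δh = 502.0 kg/h × -688.76 kJ/kg = -345760 kJ/h
|Q| = 96.044 kW

Q_c = 96.0 kJ/s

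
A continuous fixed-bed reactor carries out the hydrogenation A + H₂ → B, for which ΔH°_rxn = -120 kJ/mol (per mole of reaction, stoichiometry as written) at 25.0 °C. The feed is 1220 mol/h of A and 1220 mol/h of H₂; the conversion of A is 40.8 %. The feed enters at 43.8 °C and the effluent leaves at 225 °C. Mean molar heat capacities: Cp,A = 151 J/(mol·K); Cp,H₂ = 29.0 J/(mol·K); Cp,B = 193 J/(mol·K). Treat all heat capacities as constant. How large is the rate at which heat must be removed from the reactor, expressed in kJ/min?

Extent of reaction ξ = 0.408 × 1220 = 497.76 mol/h
Reaction term: ξ·ΔH°_rxn = 497.76 × -120 = -59731 kJ/h
Sensible, feed 43.8→25 °C: -4128.5 kJ/h
Outlet flows (mol/h): A 722.24, H₂ 722.24, B 497.76
Sensible, products 25→225 °C: 45214 kJ/h
Q = ΔH = -18646 kJ/h = -5.1793 kW
Heat removed = 310.76 kJ/min

Q_out = 311 kJ/min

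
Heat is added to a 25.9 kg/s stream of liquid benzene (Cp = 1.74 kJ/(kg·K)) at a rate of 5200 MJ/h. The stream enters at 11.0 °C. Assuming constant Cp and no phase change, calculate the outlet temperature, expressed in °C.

Q = 5200 MJ/h = 1444.4 kJ/s
ΔT = Q/(ṁ·Cp) = 1444.4/(25.9×1.74) = 32.052 K
T_out = 11.0 + 32.052 = 43.052 °C

T_out = 43.1 °C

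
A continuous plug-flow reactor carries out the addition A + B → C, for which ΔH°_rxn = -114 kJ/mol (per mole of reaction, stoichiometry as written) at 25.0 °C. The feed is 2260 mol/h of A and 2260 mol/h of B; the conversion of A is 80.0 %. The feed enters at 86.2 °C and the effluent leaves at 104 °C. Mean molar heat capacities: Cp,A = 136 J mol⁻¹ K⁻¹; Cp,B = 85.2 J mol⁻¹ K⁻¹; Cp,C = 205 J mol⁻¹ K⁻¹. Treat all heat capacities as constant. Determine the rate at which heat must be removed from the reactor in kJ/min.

Extent of reaction ξ = 0.800 × 2260 = 1808 mol/h
Reaction term: ξ·ΔH°_rxn = 1808 × -114 = -206110 kJ/h
Sensible, feed 86.2→25 °C: -30595 kJ/h
Outlet flows (mol/h): A 452, B 452, C 1808
Sensible, products 25→104 °C: 37179 kJ/h
Q = ΔH = -199530 kJ/h = -55.424 kW
Heat removed = 3325.5 kJ/min

Q_out = 3330 kJ/min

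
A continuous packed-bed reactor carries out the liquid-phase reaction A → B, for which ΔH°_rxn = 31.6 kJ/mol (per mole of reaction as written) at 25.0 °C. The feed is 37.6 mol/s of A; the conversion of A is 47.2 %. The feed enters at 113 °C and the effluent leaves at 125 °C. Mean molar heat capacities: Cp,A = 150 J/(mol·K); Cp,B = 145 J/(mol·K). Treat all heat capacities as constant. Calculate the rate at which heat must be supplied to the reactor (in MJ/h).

Extent of reaction ξ = 0.472 × 37.6 = 17.747 mol/s
Reaction term: ξ·ΔH°_rxn = 17.747 × 31.6 = 560.81 kJ/s
Sensible, feed 113→25 °C: -496.32 kJ/s
Outlet flows (mol/s): A 19.853, B 17.747
Sensible, products 25→125 °C: 555.13 kJ/s
Q = ΔH = 619.62 kJ/s = 619.62 kW
Heat supplied = 2230.6 MJ/h

Q_in = 2230 MJ/h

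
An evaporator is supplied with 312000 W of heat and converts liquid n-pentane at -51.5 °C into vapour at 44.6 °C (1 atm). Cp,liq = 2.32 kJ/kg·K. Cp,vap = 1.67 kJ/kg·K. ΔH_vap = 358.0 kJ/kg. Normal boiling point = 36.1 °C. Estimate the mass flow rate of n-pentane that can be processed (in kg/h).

Δh = 2.32×(36.1−-51.5) + 358.0 + 1.67×(44.6−36.1) = 575.43 kJ/kg
Q = 312000 W = 312 kJ/s = 1.1232e+06 kJ/h
ṁ = Q/Δh = 1.1232e+06 / 575.43 = 1951.9 kg/h

ṁ = 1950 kg/h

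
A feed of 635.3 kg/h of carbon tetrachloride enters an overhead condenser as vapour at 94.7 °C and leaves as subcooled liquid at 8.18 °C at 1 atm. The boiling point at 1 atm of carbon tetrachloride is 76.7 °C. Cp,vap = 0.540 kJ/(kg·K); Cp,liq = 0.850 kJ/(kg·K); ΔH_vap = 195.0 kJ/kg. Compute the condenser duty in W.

vapour 94.7→76.7 °C: -9.72 kJ/kg
condensation at 76.7 °C: -195 kJ/kg
liquid 76.7→8.18 °C: -58.242 kJ/kg
Δh = -9.72 + -195 + -58.242 = -262.96 kJ/kg
Q = ṁ·Δh = 635.3 kg/h × -262.96 kJ/kg = -167060 kJ/h
|Q| = 46.405 kW = 46405 W

Q_c = 46400 W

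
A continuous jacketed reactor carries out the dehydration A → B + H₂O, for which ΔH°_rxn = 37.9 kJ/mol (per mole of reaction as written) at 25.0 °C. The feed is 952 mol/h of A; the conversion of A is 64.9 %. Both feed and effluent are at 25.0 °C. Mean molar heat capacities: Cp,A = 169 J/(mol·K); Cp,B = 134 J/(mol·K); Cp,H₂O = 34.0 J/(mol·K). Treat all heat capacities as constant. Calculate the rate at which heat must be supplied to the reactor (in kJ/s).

Extent of reaction ξ = 0.649 × 952 = 617.85 mol/h
Reaction term: ξ·ΔH°_rxn = 617.85 × 37.9 = 23416 kJ/h
Q = ΔH = 23416 kJ/h = 6.5046 kW
Heat supplied = 6.5046 kJ/s

Q_in = 6.50 kJ/s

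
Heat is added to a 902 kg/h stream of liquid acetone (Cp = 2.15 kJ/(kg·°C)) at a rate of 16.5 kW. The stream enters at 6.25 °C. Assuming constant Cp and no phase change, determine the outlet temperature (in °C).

T_out = 36.9 °C

Q = 16.5 kW = 59400 kJ/h
ΔT = Q/(ṁ·Cp) = 59400/(902×2.15) = 30.63 K
T_out = 6.25 + 30.63 = 36.88 °C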